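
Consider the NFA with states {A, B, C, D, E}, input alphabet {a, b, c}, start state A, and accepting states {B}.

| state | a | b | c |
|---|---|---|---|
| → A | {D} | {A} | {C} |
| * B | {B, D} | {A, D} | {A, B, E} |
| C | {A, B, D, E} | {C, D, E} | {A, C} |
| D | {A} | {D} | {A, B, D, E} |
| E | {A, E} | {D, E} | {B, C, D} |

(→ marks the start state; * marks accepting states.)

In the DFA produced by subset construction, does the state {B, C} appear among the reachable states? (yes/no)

Start state of the DFA: {A}.
{A} --a--> {D}  [new]
{A} --b--> {A}  [seen]
{A} --c--> {C}  [new]
{D} --a--> {A}  [seen]
{D} --b--> {D}  [seen]
{D} --c--> {A, B, D, E}  [new]
{C} --a--> {A, B, D, E}  [seen]
{C} --b--> {C, D, E}  [new]
{C} --c--> {A, C}  [new]
{A, B, D, E} --a--> {A, B, D, E}  [seen]
{A, B, D, E} --b--> {A, D, E}  [new]
{A, B, D, E} --c--> {A, B, C, D, E}  [new]
{C, D, E} --a--> {A, B, D, E}  [seen]
{C, D, E} --b--> {C, D, E}  [seen]
{C, D, E} --c--> {A, B, C, D, E}  [seen]
{A, C} --a--> {A, B, D, E}  [seen]
{A, C} --b--> {A, C, D, E}  [new]
{A, C} --c--> {A, C}  [seen]
{A, D, E} --a--> {A, D, E}  [seen]
{A, D, E} --b--> {A, D, E}  [seen]
{A, D, E} --c--> {A, B, C, D, E}  [seen]
{A, B, C, D, E} --a--> {A, B, D, E}  [seen]
{A, B, C, D, E} --b--> {A, C, D, E}  [seen]
{A, B, C, D, E} --c--> {A, B, C, D, E}  [seen]
{A, C, D, E} --a--> {A, B, D, E}  [seen]
{A, C, D, E} --b--> {A, C, D, E}  [seen]
{A, C, D, E} --c--> {A, B, C, D, E}  [seen]
Reachable DFA states: {A}, {D}, {C}, {A, B, D, E}, {C, D, E}, {A, C}, {A, D, E}, {A, B, C, D, E}, {A, C, D, E}.
{B, C} is not among them.

no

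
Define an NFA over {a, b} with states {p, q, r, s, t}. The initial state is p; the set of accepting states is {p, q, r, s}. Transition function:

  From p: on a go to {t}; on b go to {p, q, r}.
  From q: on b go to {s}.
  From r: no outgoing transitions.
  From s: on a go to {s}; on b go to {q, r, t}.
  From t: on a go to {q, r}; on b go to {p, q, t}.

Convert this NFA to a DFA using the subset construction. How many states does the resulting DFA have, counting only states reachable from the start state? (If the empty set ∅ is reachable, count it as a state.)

Start state of the DFA: {p}.
{p} --a--> {t}  [new]
{p} --b--> {p, q, r}  [new]
{t} --a--> {q, r}  [new]
{t} --b--> {p, q, t}  [new]
{p, q, r} --a--> {t}  [seen]
{p, q, r} --b--> {p, q, r, s}  [new]
{q, r} --a--> ∅  [new]
{q, r} --b--> {s}  [new]
{p, q, t} --a--> {q, r, t}  [new]
{p, q, t} --b--> {p, q, r, s, t}  [new]
{p, q, r, s} --a--> {s, t}  [new]
{p, q, r, s} --b--> {p, q, r, s, t}  [seen]
∅ --a--> ∅  [seen]
∅ --b--> ∅  [seen]
{s} --a--> {s}  [seen]
{s} --b--> {q, r, t}  [seen]
{q, r, t} --a--> {q, r}  [seen]
{q, r, t} --b--> {p, q, s, t}  [new]
{p, q, r, s, t} --a--> {q, r, s, t}  [new]
{p, q, r, s, t} --b--> {p, q, r, s, t}  [seen]
{s, t} --a--> {q, r, s}  [new]
{s, t} --b--> {p, q, r, t}  [new]
{p, q, s, t} --a--> {q, r, s, t}  [seen]
{p, q, s, t} --b--> {p, q, r, s, t}  [seen]
{q, r, s, t} --a--> {q, r, s}  [seen]
{q, r, s, t} --b--> {p, q, r, s, t}  [seen]
{q, r, s} --a--> {s}  [seen]
{q, r, s} --b--> {q, r, s, t}  [seen]
{p, q, r, t} --a--> {q, r, t}  [seen]
{p, q, r, t} --b--> {p, q, r, s, t}  [seen]
Reachable DFA states: {p}, {t}, {p, q, r}, {q, r}, {p, q, t}, {p, q, r, s}, ∅, {s}, {q, r, t}, {p, q, r, s, t}, {s, t}, {p, q, s, t}, {q, r, s, t}, {q, r, s}, {p, q, r, t}.

15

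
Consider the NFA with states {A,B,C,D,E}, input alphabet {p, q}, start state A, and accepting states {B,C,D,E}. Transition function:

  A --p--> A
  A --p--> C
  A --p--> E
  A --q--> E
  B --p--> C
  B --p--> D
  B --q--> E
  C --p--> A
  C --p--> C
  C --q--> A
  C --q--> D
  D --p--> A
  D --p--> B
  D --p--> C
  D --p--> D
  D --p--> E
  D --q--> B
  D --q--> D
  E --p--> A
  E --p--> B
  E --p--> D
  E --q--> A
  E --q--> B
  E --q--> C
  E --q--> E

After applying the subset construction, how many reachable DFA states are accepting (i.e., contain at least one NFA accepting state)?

6

Start state of the DFA: {A}.
{A} --p--> {A,C,E}  [new]
{A} --q--> {E}  [new]
{A,C,E} --p--> {A,B,C,D,E}  [new]
{A,C,E} --q--> {A,B,C,D,E}  [seen]
{E} --p--> {A,B,D}  [new]
{E} --q--> {A,B,C,E}  [new]
{A,B,C,D,E} --p--> {A,B,C,D,E}  [seen]
{A,B,C,D,E} --q--> {A,B,C,D,E}  [seen]
{A,B,D} --p--> {A,B,C,D,E}  [seen]
{A,B,D} --q--> {B,D,E}  [new]
{A,B,C,E} --p--> {A,B,C,D,E}  [seen]
{A,B,C,E} --q--> {A,B,C,D,E}  [seen]
{B,D,E} --p--> {A,B,C,D,E}  [seen]
{B,D,E} --q--> {A,B,C,D,E}  [seen]
Reachable DFA states: {A}, {A,C,E}, {E}, {A,B,C,D,E}, {A,B,D}, {A,B,C,E}, {B,D,E}.
Accepting DFA states (contain an NFA accepting state): {A,C,E}, {E}, {A,B,C,D,E}, {A,B,D}, {A,B,C,E}, {B,D,E}.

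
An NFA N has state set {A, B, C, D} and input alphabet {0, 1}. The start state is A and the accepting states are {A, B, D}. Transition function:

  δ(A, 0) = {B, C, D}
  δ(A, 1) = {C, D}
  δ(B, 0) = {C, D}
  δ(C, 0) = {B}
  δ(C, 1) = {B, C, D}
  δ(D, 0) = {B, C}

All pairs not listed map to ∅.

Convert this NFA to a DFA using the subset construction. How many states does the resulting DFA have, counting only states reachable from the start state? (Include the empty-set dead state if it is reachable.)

4

Start state of the DFA: {A}.
{A} --0--> {B, C, D}  [new]
{A} --1--> {C, D}  [new]
{B, C, D} --0--> {B, C, D}  [seen]
{B, C, D} --1--> {B, C, D}  [seen]
{C, D} --0--> {B, C}  [new]
{C, D} --1--> {B, C, D}  [seen]
{B, C} --0--> {B, C, D}  [seen]
{B, C} --1--> {B, C, D}  [seen]
Reachable DFA states: {A}, {B, C, D}, {C, D}, {B, C}.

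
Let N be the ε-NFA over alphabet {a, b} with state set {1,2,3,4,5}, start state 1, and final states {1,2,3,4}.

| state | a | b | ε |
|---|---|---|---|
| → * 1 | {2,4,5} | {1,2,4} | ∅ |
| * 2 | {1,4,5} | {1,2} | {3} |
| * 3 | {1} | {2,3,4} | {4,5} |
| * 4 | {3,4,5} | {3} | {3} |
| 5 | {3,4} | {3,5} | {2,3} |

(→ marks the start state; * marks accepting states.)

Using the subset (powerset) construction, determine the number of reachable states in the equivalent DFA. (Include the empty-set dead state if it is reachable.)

Start state of the DFA: {1} (ε-closure of the NFA start).
{1} --a--> {2,3,4,5}  [new]
{1} --b--> {1,2,3,4,5}  [new]
{2,3,4,5} --a--> {1,2,3,4,5}  [seen]
{2,3,4,5} --b--> {1,2,3,4,5}  [seen]
{1,2,3,4,5} --a--> {1,2,3,4,5}  [seen]
{1,2,3,4,5} --b--> {1,2,3,4,5}  [seen]
Reachable DFA states: {1}, {2,3,4,5}, {1,2,3,4,5}.

3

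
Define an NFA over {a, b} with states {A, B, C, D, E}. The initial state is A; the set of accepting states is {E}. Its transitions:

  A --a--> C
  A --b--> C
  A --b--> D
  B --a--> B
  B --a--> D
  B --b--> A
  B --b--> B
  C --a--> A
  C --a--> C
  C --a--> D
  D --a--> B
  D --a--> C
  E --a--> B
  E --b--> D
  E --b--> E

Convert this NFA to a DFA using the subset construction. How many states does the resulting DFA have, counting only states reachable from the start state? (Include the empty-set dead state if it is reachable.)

6

Start state of the DFA: {A}.
{A} --a--> {C}  [new]
{A} --b--> {C, D}  [new]
{C} --a--> {A, C, D}  [new]
{C} --b--> ∅  [new]
{C, D} --a--> {A, B, C, D}  [new]
{C, D} --b--> ∅  [seen]
{A, C, D} --a--> {A, B, C, D}  [seen]
{A, C, D} --b--> {C, D}  [seen]
∅ --a--> ∅  [seen]
∅ --b--> ∅  [seen]
{A, B, C, D} --a--> {A, B, C, D}  [seen]
{A, B, C, D} --b--> {A, B, C, D}  [seen]
Reachable DFA states: {A}, {C}, {C, D}, {A, C, D}, ∅, {A, B, C, D}.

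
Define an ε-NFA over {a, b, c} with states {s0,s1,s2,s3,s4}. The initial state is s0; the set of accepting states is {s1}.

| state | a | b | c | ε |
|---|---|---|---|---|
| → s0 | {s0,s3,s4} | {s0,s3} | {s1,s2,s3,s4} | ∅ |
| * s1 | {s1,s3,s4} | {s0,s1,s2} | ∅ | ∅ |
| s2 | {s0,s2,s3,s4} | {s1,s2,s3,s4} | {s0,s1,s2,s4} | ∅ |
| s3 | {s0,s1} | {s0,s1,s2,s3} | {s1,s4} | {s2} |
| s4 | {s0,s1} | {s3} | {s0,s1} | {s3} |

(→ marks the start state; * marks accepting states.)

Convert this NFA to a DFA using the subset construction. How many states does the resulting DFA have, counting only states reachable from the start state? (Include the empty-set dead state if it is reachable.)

Start state of the DFA: {s0} (ε-closure of the NFA start).
{s0} --a--> {s0,s2,s3,s4}  [new]
{s0} --b--> {s0,s2,s3}  [new]
{s0} --c--> {s1,s2,s3,s4}  [new]
{s0,s2,s3,s4} --a--> {s0,s1,s2,s3,s4}  [new]
{s0,s2,s3,s4} --b--> {s0,s1,s2,s3,s4}  [seen]
{s0,s2,s3,s4} --c--> {s0,s1,s2,s3,s4}  [seen]
{s0,s2,s3} --a--> {s0,s1,s2,s3,s4}  [seen]
{s0,s2,s3} --b--> {s0,s1,s2,s3,s4}  [seen]
{s0,s2,s3} --c--> {s0,s1,s2,s3,s4}  [seen]
{s1,s2,s3,s4} --a--> {s0,s1,s2,s3,s4}  [seen]
{s1,s2,s3,s4} --b--> {s0,s1,s2,s3,s4}  [seen]
{s1,s2,s3,s4} --c--> {s0,s1,s2,s3,s4}  [seen]
{s0,s1,s2,s3,s4} --a--> {s0,s1,s2,s3,s4}  [seen]
{s0,s1,s2,s3,s4} --b--> {s0,s1,s2,s3,s4}  [seen]
{s0,s1,s2,s3,s4} --c--> {s0,s1,s2,s3,s4}  [seen]
Reachable DFA states: {s0}, {s0,s2,s3,s4}, {s0,s2,s3}, {s1,s2,s3,s4}, {s0,s1,s2,s3,s4}.

5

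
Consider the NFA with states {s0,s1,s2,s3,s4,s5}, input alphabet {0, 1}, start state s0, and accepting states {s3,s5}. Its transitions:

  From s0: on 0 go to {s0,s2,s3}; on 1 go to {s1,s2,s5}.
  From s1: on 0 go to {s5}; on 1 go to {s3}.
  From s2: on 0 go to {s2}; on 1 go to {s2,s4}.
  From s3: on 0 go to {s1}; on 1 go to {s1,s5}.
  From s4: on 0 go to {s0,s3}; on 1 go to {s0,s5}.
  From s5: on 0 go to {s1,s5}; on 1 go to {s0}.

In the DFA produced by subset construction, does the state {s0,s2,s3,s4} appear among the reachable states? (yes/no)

yes

Start state of the DFA: {s0}.
{s0} --0--> {s0,s2,s3}  [new]
{s0} --1--> {s1,s2,s5}  [new]
{s0,s2,s3} --0--> {s0,s1,s2,s3}  [new]
{s0,s2,s3} --1--> {s1,s2,s4,s5}  [new]
{s1,s2,s5} --0--> {s1,s2,s5}  [seen]
{s1,s2,s5} --1--> {s0,s2,s3,s4}  [new]
{s0,s1,s2,s3} --0--> {s0,s1,s2,s3,s5}  [new]
{s0,s1,s2,s3} --1--> {s1,s2,s3,s4,s5}  [new]
{s1,s2,s4,s5} --0--> {s0,s1,s2,s3,s5}  [seen]
{s1,s2,s4,s5} --1--> {s0,s2,s3,s4,s5}  [new]
{s0,s2,s3,s4} --0--> {s0,s1,s2,s3}  [seen]
{s0,s2,s3,s4} --1--> {s0,s1,s2,s4,s5}  [new]
{s0,s1,s2,s3,s5} --0--> {s0,s1,s2,s3,s5}  [seen]
{s0,s1,s2,s3,s5} --1--> {s0,s1,s2,s3,s4,s5}  [new]
{s1,s2,s3,s4,s5} --0--> {s0,s1,s2,s3,s5}  [seen]
{s1,s2,s3,s4,s5} --1--> {s0,s1,s2,s3,s4,s5}  [seen]
{s0,s2,s3,s4,s5} --0--> {s0,s1,s2,s3,s5}  [seen]
{s0,s2,s3,s4,s5} --1--> {s0,s1,s2,s4,s5}  [seen]
{s0,s1,s2,s4,s5} --0--> {s0,s1,s2,s3,s5}  [seen]
{s0,s1,s2,s4,s5} --1--> {s0,s1,s2,s3,s4,s5}  [seen]
{s0,s1,s2,s3,s4,s5} --0--> {s0,s1,s2,s3,s5}  [seen]
{s0,s1,s2,s3,s4,s5} --1--> {s0,s1,s2,s3,s4,s5}  [seen]
Reachable DFA states: {s0}, {s0,s2,s3}, {s1,s2,s5}, {s0,s1,s2,s3}, {s1,s2,s4,s5}, {s0,s2,s3,s4}, {s0,s1,s2,s3,s5}, {s1,s2,s3,s4,s5}, {s0,s2,s3,s4,s5}, {s0,s1,s2,s4,s5}, {s0,s1,s2,s3,s4,s5}.
{s0,s2,s3,s4} is among them.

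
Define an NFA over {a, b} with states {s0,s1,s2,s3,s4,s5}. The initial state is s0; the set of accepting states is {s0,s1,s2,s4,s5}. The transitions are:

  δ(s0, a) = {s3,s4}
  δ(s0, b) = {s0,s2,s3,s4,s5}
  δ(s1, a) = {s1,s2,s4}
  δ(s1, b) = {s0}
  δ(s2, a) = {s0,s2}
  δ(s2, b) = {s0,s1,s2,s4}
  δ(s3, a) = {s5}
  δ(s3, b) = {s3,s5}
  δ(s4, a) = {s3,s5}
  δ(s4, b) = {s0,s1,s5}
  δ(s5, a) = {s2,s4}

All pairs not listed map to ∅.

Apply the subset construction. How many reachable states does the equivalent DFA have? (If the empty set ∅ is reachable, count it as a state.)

9

Start state of the DFA: {s0}.
{s0} --a--> {s3,s4}  [new]
{s0} --b--> {s0,s2,s3,s4,s5}  [new]
{s3,s4} --a--> {s3,s5}  [new]
{s3,s4} --b--> {s0,s1,s3,s5}  [new]
{s0,s2,s3,s4,s5} --a--> {s0,s2,s3,s4,s5}  [seen]
{s0,s2,s3,s4,s5} --b--> {s0,s1,s2,s3,s4,s5}  [new]
{s3,s5} --a--> {s2,s4,s5}  [new]
{s3,s5} --b--> {s3,s5}  [seen]
{s0,s1,s3,s5} --a--> {s1,s2,s3,s4,s5}  [new]
{s0,s1,s3,s5} --b--> {s0,s2,s3,s4,s5}  [seen]
{s0,s1,s2,s3,s4,s5} --a--> {s0,s1,s2,s3,s4,s5}  [seen]
{s0,s1,s2,s3,s4,s5} --b--> {s0,s1,s2,s3,s4,s5}  [seen]
{s2,s4,s5} --a--> {s0,s2,s3,s4,s5}  [seen]
{s2,s4,s5} --b--> {s0,s1,s2,s4,s5}  [new]
{s1,s2,s3,s4,s5} --a--> {s0,s1,s2,s3,s4,s5}  [seen]
{s1,s2,s3,s4,s5} --b--> {s0,s1,s2,s3,s4,s5}  [seen]
{s0,s1,s2,s4,s5} --a--> {s0,s1,s2,s3,s4,s5}  [seen]
{s0,s1,s2,s4,s5} --b--> {s0,s1,s2,s3,s4,s5}  [seen]
Reachable DFA states: {s0}, {s3,s4}, {s0,s2,s3,s4,s5}, {s3,s5}, {s0,s1,s3,s5}, {s0,s1,s2,s3,s4,s5}, {s2,s4,s5}, {s1,s2,s3,s4,s5}, {s0,s1,s2,s4,s5}.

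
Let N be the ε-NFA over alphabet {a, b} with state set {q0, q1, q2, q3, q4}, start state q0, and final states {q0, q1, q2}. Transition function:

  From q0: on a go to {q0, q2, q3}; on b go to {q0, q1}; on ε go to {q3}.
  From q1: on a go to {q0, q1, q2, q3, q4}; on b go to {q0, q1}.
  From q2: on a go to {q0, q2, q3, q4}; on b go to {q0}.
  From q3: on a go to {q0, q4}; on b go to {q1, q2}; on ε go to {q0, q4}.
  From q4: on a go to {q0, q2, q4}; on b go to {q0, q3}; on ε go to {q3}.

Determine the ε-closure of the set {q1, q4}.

{q0, q1, q3, q4}

Begin with {q1, q4}.
q4 →ε {q3}; add q3.
q3 →ε {q0, q4}; add q0.
ε-closure = {q0, q1, q3, q4}.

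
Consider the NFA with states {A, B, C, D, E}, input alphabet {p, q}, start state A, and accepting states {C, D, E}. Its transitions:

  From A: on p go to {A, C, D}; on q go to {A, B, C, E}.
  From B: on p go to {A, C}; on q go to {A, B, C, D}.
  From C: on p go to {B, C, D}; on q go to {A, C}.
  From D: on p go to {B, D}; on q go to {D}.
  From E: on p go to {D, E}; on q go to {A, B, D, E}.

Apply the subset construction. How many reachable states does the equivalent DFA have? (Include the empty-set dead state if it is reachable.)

5

Start state of the DFA: {A}.
{A} --p--> {A, C, D}  [new]
{A} --q--> {A, B, C, E}  [new]
{A, C, D} --p--> {A, B, C, D}  [new]
{A, C, D} --q--> {A, B, C, D, E}  [new]
{A, B, C, E} --p--> {A, B, C, D, E}  [seen]
{A, B, C, E} --q--> {A, B, C, D, E}  [seen]
{A, B, C, D} --p--> {A, B, C, D}  [seen]
{A, B, C, D} --q--> {A, B, C, D, E}  [seen]
{A, B, C, D, E} --p--> {A, B, C, D, E}  [seen]
{A, B, C, D, E} --q--> {A, B, C, D, E}  [seen]
Reachable DFA states: {A}, {A, C, D}, {A, B, C, E}, {A, B, C, D}, {A, B, C, D, E}.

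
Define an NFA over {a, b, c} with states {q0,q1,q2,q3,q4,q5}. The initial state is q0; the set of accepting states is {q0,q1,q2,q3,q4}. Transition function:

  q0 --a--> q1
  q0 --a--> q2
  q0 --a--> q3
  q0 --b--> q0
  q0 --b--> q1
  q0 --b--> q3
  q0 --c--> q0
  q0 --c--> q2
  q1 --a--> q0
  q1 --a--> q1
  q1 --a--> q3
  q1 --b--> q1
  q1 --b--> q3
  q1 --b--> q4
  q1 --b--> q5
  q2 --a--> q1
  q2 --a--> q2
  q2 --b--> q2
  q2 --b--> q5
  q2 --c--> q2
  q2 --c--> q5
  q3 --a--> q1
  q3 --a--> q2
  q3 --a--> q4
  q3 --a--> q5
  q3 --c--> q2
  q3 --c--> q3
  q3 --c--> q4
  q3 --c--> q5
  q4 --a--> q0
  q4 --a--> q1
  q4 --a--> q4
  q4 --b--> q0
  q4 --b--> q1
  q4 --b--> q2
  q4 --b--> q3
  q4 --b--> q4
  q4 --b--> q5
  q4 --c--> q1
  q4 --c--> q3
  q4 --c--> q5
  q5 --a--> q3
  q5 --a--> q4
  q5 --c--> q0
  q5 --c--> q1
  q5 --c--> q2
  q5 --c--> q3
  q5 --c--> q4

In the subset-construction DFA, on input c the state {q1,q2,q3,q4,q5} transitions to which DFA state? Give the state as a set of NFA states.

{q0,q1,q2,q3,q4,q5}

δ(q1,c) = ∅; δ(q2,c) = {q2,q5}; δ(q3,c) = {q2,q3,q4,q5}; δ(q4,c) = {q1,q3,q5}; δ(q5,c) = {q0,q1,q2,q3,q4}.
Union: {q0,q1,q2,q3,q4,q5}.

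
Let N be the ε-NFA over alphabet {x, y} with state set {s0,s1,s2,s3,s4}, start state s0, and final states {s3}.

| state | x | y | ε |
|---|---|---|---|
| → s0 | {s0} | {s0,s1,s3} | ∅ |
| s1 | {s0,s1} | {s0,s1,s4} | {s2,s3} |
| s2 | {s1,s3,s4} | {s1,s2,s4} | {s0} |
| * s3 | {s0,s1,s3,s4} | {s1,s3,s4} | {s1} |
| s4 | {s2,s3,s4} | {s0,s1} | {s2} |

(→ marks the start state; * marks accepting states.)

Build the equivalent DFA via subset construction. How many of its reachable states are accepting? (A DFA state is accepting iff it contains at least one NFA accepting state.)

Start state of the DFA: {s0} (ε-closure of the NFA start).
{s0} --x--> {s0}  [seen]
{s0} --y--> {s0,s1,s2,s3}  [new]
{s0,s1,s2,s3} --x--> {s0,s1,s2,s3,s4}  [new]
{s0,s1,s2,s3} --y--> {s0,s1,s2,s3,s4}  [seen]
{s0,s1,s2,s3,s4} --x--> {s0,s1,s2,s3,s4}  [seen]
{s0,s1,s2,s3,s4} --y--> {s0,s1,s2,s3,s4}  [seen]
Reachable DFA states: {s0}, {s0,s1,s2,s3}, {s0,s1,s2,s3,s4}.
Accepting DFA states (contain an NFA accepting state): {s0,s1,s2,s3}, {s0,s1,s2,s3,s4}.

2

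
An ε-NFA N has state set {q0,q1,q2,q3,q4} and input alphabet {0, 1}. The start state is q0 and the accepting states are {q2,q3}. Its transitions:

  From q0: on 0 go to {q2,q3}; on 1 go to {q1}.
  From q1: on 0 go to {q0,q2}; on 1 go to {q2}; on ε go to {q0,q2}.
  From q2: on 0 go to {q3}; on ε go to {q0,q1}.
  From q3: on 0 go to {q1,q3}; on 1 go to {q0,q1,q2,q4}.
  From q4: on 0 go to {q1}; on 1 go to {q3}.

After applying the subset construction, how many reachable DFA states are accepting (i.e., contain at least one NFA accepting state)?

Start state of the DFA: {q0} (ε-closure of the NFA start).
{q0} --0--> {q0,q1,q2,q3}  [new]
{q0} --1--> {q0,q1,q2}  [new]
{q0,q1,q2,q3} --0--> {q0,q1,q2,q3}  [seen]
{q0,q1,q2,q3} --1--> {q0,q1,q2,q4}  [new]
{q0,q1,q2} --0--> {q0,q1,q2,q3}  [seen]
{q0,q1,q2} --1--> {q0,q1,q2}  [seen]
{q0,q1,q2,q4} --0--> {q0,q1,q2,q3}  [seen]
{q0,q1,q2,q4} --1--> {q0,q1,q2,q3}  [seen]
Reachable DFA states: {q0}, {q0,q1,q2,q3}, {q0,q1,q2}, {q0,q1,q2,q4}.
Accepting DFA states (contain an NFA accepting state): {q0,q1,q2,q3}, {q0,q1,q2}, {q0,q1,q2,q4}.

3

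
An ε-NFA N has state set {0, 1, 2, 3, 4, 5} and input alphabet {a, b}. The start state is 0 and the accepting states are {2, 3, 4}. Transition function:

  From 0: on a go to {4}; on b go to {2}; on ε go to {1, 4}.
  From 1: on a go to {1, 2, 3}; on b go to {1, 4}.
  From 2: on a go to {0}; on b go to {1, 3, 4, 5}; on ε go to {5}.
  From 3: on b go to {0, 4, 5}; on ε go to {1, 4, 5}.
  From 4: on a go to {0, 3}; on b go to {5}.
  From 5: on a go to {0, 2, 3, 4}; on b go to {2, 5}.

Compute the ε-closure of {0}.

{0, 1, 4}

Begin with {0}.
0 →ε {1, 4}; add 1, 4.
ε-closure = {0, 1, 4}.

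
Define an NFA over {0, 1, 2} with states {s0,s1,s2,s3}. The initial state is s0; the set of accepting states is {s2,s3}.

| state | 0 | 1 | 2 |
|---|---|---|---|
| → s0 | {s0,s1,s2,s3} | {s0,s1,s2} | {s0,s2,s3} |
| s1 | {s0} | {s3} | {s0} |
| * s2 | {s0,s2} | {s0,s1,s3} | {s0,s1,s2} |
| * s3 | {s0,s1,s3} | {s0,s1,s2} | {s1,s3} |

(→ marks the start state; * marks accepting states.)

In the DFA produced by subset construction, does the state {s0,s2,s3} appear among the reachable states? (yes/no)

Start state of the DFA: {s0}.
{s0} --0--> {s0,s1,s2,s3}  [new]
{s0} --1--> {s0,s1,s2}  [new]
{s0} --2--> {s0,s2,s3}  [new]
{s0,s1,s2,s3} --0--> {s0,s1,s2,s3}  [seen]
{s0,s1,s2,s3} --1--> {s0,s1,s2,s3}  [seen]
{s0,s1,s2,s3} --2--> {s0,s1,s2,s3}  [seen]
{s0,s1,s2} --0--> {s0,s1,s2,s3}  [seen]
{s0,s1,s2} --1--> {s0,s1,s2,s3}  [seen]
{s0,s1,s2} --2--> {s0,s1,s2,s3}  [seen]
{s0,s2,s3} --0--> {s0,s1,s2,s3}  [seen]
{s0,s2,s3} --1--> {s0,s1,s2,s3}  [seen]
{s0,s2,s3} --2--> {s0,s1,s2,s3}  [seen]
Reachable DFA states: {s0}, {s0,s1,s2,s3}, {s0,s1,s2}, {s0,s2,s3}.
{s0,s2,s3} is among them.

yes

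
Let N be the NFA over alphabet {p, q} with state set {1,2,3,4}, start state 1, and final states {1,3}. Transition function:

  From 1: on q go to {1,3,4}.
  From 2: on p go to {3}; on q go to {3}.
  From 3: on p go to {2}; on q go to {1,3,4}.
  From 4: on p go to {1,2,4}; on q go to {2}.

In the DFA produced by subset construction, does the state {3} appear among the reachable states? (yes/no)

Start state of the DFA: {1}.
{1} --p--> ∅  [new]
{1} --q--> {1,3,4}  [new]
∅ --p--> ∅  [seen]
∅ --q--> ∅  [seen]
{1,3,4} --p--> {1,2,4}  [new]
{1,3,4} --q--> {1,2,3,4}  [new]
{1,2,4} --p--> {1,2,3,4}  [seen]
{1,2,4} --q--> {1,2,3,4}  [seen]
{1,2,3,4} --p--> {1,2,3,4}  [seen]
{1,2,3,4} --q--> {1,2,3,4}  [seen]
Reachable DFA states: {1}, ∅, {1,3,4}, {1,2,4}, {1,2,3,4}.
{3} is not among them.

no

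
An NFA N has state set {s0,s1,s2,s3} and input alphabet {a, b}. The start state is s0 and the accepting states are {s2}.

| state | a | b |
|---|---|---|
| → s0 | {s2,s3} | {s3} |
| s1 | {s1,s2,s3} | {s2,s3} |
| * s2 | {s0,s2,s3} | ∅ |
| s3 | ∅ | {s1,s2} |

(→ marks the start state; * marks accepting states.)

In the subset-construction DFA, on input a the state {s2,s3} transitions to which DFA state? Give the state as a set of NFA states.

δ(s2,a) = {s0,s2,s3}; δ(s3,a) = ∅.
Union: {s0,s2,s3}.

{s0,s2,s3}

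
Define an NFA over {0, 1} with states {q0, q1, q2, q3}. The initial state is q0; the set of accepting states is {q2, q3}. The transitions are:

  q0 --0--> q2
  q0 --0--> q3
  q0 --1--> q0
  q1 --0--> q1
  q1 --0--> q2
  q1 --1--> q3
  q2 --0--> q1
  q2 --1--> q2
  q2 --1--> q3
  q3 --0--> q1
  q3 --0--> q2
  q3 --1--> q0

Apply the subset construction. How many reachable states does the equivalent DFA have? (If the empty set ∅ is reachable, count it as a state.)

5

Start state of the DFA: {q0}.
{q0} --0--> {q2, q3}  [new]
{q0} --1--> {q0}  [seen]
{q2, q3} --0--> {q1, q2}  [new]
{q2, q3} --1--> {q0, q2, q3}  [new]
{q1, q2} --0--> {q1, q2}  [seen]
{q1, q2} --1--> {q2, q3}  [seen]
{q0, q2, q3} --0--> {q1, q2, q3}  [new]
{q0, q2, q3} --1--> {q0, q2, q3}  [seen]
{q1, q2, q3} --0--> {q1, q2}  [seen]
{q1, q2, q3} --1--> {q0, q2, q3}  [seen]
Reachable DFA states: {q0}, {q2, q3}, {q1, q2}, {q0, q2, q3}, {q1, q2, q3}.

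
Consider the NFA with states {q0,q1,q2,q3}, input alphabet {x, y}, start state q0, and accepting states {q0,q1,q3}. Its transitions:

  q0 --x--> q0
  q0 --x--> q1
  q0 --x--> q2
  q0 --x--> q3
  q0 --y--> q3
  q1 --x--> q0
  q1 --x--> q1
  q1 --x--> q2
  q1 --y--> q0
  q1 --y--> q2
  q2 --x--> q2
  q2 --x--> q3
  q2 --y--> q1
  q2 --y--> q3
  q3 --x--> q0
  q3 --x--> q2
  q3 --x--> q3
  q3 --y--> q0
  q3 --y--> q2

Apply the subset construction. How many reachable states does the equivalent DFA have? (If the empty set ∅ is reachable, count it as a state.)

6

Start state of the DFA: {q0}.
{q0} --x--> {q0,q1,q2,q3}  [new]
{q0} --y--> {q3}  [new]
{q0,q1,q2,q3} --x--> {q0,q1,q2,q3}  [seen]
{q0,q1,q2,q3} --y--> {q0,q1,q2,q3}  [seen]
{q3} --x--> {q0,q2,q3}  [new]
{q3} --y--> {q0,q2}  [new]
{q0,q2,q3} --x--> {q0,q1,q2,q3}  [seen]
{q0,q2,q3} --y--> {q0,q1,q2,q3}  [seen]
{q0,q2} --x--> {q0,q1,q2,q3}  [seen]
{q0,q2} --y--> {q1,q3}  [new]
{q1,q3} --x--> {q0,q1,q2,q3}  [seen]
{q1,q3} --y--> {q0,q2}  [seen]
Reachable DFA states: {q0}, {q0,q1,q2,q3}, {q3}, {q0,q2,q3}, {q0,q2}, {q1,q3}.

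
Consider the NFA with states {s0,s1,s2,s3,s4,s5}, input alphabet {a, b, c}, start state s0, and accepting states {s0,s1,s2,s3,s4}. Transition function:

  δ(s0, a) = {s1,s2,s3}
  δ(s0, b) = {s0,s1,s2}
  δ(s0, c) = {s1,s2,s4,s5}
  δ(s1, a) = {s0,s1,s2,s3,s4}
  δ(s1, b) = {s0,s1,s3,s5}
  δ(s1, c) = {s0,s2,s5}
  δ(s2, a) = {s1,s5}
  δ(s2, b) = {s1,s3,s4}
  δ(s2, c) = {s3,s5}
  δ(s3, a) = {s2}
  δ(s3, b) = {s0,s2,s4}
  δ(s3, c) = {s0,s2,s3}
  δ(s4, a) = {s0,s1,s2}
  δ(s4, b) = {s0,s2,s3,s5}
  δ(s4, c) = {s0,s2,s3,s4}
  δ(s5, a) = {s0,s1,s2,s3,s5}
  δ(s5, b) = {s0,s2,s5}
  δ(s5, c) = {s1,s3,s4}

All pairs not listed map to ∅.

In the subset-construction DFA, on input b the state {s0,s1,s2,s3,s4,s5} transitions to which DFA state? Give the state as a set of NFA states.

δ(s0,b) = {s0,s1,s2}; δ(s1,b) = {s0,s1,s3,s5}; δ(s2,b) = {s1,s3,s4}; δ(s3,b) = {s0,s2,s4}; δ(s4,b) = {s0,s2,s3,s5}; δ(s5,b) = {s0,s2,s5}.
Union: {s0,s1,s2,s3,s4,s5}.

{s0,s1,s2,s3,s4,s5}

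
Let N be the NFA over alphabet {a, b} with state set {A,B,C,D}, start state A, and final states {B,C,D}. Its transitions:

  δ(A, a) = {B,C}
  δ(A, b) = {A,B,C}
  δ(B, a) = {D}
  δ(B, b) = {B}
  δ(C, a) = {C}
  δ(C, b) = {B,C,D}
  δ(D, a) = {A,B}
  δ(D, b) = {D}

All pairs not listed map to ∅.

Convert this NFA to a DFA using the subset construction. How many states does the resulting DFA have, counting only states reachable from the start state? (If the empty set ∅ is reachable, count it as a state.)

6

Start state of the DFA: {A}.
{A} --a--> {B,C}  [new]
{A} --b--> {A,B,C}  [new]
{B,C} --a--> {C,D}  [new]
{B,C} --b--> {B,C,D}  [new]
{A,B,C} --a--> {B,C,D}  [seen]
{A,B,C} --b--> {A,B,C,D}  [new]
{C,D} --a--> {A,B,C}  [seen]
{C,D} --b--> {B,C,D}  [seen]
{B,C,D} --a--> {A,B,C,D}  [seen]
{B,C,D} --b--> {B,C,D}  [seen]
{A,B,C,D} --a--> {A,B,C,D}  [seen]
{A,B,C,D} --b--> {A,B,C,D}  [seen]
Reachable DFA states: {A}, {B,C}, {A,B,C}, {C,D}, {B,C,D}, {A,B,C,D}.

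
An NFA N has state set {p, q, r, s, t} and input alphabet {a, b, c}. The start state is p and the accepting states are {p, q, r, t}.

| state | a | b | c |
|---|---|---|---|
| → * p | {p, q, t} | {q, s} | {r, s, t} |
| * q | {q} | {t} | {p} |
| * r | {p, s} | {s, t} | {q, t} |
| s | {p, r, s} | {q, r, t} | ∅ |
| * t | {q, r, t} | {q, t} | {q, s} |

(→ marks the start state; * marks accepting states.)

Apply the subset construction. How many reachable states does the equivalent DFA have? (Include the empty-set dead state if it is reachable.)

Start state of the DFA: {p}.
{p} --a--> {p, q, t}  [new]
{p} --b--> {q, s}  [new]
{p} --c--> {r, s, t}  [new]
{p, q, t} --a--> {p, q, r, t}  [new]
{p, q, t} --b--> {q, s, t}  [new]
{p, q, t} --c--> {p, q, r, s, t}  [new]
{q, s} --a--> {p, q, r, s}  [new]
{q, s} --b--> {q, r, t}  [new]
{q, s} --c--> {p}  [seen]
{r, s, t} --a--> {p, q, r, s, t}  [seen]
{r, s, t} --b--> {q, r, s, t}  [new]
{r, s, t} --c--> {q, s, t}  [seen]
{p, q, r, t} --a--> {p, q, r, s, t}  [seen]
{p, q, r, t} --b--> {q, s, t}  [seen]
{p, q, r, t} --c--> {p, q, r, s, t}  [seen]
{q, s, t} --a--> {p, q, r, s, t}  [seen]
{q, s, t} --b--> {q, r, t}  [seen]
{q, s, t} --c--> {p, q, s}  [new]
{p, q, r, s, t} --a--> {p, q, r, s, t}  [seen]
{p, q, r, s, t} --b--> {q, r, s, t}  [seen]
{p, q, r, s, t} --c--> {p, q, r, s, t}  [seen]
{p, q, r, s} --a--> {p, q, r, s, t}  [seen]
{p, q, r, s} --b--> {q, r, s, t}  [seen]
{p, q, r, s} --c--> {p, q, r, s, t}  [seen]
{q, r, t} --a--> {p, q, r, s, t}  [seen]
{q, r, t} --b--> {q, s, t}  [seen]
{q, r, t} --c--> {p, q, s, t}  [new]
{q, r, s, t} --a--> {p, q, r, s, t}  [seen]
{q, r, s, t} --b--> {q, r, s, t}  [seen]
{q, r, s, t} --c--> {p, q, s, t}  [seen]
{p, q, s} --a--> {p, q, r, s, t}  [seen]
{p, q, s} --b--> {q, r, s, t}  [seen]
{p, q, s} --c--> {p, r, s, t}  [new]
{p, q, s, t} --a--> {p, q, r, s, t}  [seen]
{p, q, s, t} --b--> {q, r, s, t}  [seen]
{p, q, s, t} --c--> {p, q, r, s, t}  [seen]
{p, r, s, t} --a--> {p, q, r, s, t}  [seen]
{p, r, s, t} --b--> {q, r, s, t}  [seen]
{p, r, s, t} --c--> {q, r, s, t}  [seen]
Reachable DFA states: {p}, {p, q, t}, {q, s}, {r, s, t}, {p, q, r, t}, {q, s, t}, {p, q, r, s, t}, {p, q, r, s}, {q, r, t}, {q, r, s, t}, {p, q, s}, {p, q, s, t}, {p, r, s, t}.

13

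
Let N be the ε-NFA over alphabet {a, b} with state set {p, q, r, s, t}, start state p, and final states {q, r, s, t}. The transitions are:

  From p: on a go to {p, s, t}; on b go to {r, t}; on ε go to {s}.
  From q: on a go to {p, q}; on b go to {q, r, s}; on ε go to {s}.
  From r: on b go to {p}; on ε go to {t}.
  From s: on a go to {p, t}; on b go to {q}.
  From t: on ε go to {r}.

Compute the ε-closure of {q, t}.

Begin with {q, t}.
q →ε {s}; add s.
t →ε {r}; add r.
ε-closure = {q, r, s, t}.

{q, r, s, t}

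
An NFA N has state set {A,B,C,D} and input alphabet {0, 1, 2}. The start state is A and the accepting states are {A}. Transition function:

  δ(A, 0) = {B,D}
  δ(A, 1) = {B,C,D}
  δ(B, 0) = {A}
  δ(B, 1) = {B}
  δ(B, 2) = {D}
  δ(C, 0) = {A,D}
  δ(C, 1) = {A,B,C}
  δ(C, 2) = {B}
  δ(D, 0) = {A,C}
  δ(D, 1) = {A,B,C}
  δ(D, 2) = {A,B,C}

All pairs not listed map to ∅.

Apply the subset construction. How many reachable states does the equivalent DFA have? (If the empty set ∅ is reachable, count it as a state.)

11

Start state of the DFA: {A}.
{A} --0--> {B,D}  [new]
{A} --1--> {B,C,D}  [new]
{A} --2--> ∅  [new]
{B,D} --0--> {A,C}  [new]
{B,D} --1--> {A,B,C}  [new]
{B,D} --2--> {A,B,C,D}  [new]
{B,C,D} --0--> {A,C,D}  [new]
{B,C,D} --1--> {A,B,C}  [seen]
{B,C,D} --2--> {A,B,C,D}  [seen]
∅ --0--> ∅  [seen]
∅ --1--> ∅  [seen]
∅ --2--> ∅  [seen]
{A,C} --0--> {A,B,D}  [new]
{A,C} --1--> {A,B,C,D}  [seen]
{A,C} --2--> {B}  [new]
{A,B,C} --0--> {A,B,D}  [seen]
{A,B,C} --1--> {A,B,C,D}  [seen]
{A,B,C} --2--> {B,D}  [seen]
{A,B,C,D} --0--> {A,B,C,D}  [seen]
{A,B,C,D} --1--> {A,B,C,D}  [seen]
{A,B,C,D} --2--> {A,B,C,D}  [seen]
{A,C,D} --0--> {A,B,C,D}  [seen]
{A,C,D} --1--> {A,B,C,D}  [seen]
{A,C,D} --2--> {A,B,C}  [seen]
{A,B,D} --0--> {A,B,C,D}  [seen]
{A,B,D} --1--> {A,B,C,D}  [seen]
{A,B,D} --2--> {A,B,C,D}  [seen]
{B} --0--> {A}  [seen]
{B} --1--> {B}  [seen]
{B} --2--> {D}  [new]
{D} --0--> {A,C}  [seen]
{D} --1--> {A,B,C}  [seen]
{D} --2--> {A,B,C}  [seen]
Reachable DFA states: {A}, {B,D}, {B,C,D}, ∅, {A,C}, {A,B,C}, {A,B,C,D}, {A,C,D}, {A,B,D}, {B}, {D}.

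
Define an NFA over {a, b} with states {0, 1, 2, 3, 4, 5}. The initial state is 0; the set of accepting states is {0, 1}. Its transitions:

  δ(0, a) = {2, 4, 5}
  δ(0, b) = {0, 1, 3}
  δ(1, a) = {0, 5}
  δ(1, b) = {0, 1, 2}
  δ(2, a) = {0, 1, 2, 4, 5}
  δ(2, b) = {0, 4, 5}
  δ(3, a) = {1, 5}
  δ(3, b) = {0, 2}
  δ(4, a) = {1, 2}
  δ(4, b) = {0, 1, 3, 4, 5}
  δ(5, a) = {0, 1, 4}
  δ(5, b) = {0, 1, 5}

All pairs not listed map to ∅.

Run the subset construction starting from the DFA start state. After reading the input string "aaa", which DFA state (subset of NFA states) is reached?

{0, 1, 2, 4, 5}

Start: {0}.
δ(0,a) = {2, 4, 5}.
Union: {2, 4, 5}.
After a: {2, 4, 5}.
δ(2,a) = {0, 1, 2, 4, 5}; δ(4,a) = {1, 2}; δ(5,a) = {0, 1, 4}.
Union: {0, 1, 2, 4, 5}.
After a: {0, 1, 2, 4, 5}.
δ(0,a) = {2, 4, 5}; δ(1,a) = {0, 5}; δ(2,a) = {0, 1, 2, 4, 5}; δ(4,a) = {1, 2}; δ(5,a) = {0, 1, 4}.
Union: {0, 1, 2, 4, 5}.
After a: {0, 1, 2, 4, 5}.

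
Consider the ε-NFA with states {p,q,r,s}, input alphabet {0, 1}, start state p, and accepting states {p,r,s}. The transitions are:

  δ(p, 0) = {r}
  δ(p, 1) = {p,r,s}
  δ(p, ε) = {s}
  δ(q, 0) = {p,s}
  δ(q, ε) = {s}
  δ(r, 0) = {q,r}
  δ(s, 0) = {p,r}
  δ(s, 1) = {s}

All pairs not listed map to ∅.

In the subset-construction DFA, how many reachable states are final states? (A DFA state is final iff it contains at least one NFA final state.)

3

Start state of the DFA: {p,s} (ε-closure of the NFA start).
{p,s} --0--> {p,r,s}  [new]
{p,s} --1--> {p,r,s}  [seen]
{p,r,s} --0--> {p,q,r,s}  [new]
{p,r,s} --1--> {p,r,s}  [seen]
{p,q,r,s} --0--> {p,q,r,s}  [seen]
{p,q,r,s} --1--> {p,r,s}  [seen]
Reachable DFA states: {p,s}, {p,r,s}, {p,q,r,s}.
Accepting DFA states (contain an NFA accepting state): {p,s}, {p,r,s}, {p,q,r,s}.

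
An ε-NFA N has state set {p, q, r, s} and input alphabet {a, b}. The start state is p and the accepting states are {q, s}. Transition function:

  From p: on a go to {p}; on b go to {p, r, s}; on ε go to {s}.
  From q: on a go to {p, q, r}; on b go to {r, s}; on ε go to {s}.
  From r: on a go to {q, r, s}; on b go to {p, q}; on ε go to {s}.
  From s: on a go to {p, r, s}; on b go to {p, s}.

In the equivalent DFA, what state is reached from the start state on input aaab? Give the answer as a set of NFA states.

Start: {p, s}.
δ(p,a) = {p}; δ(s,a) = {p, r, s}.
Union: {p, r, s}.
After a: {p, r, s}.
δ(p,a) = {p}; δ(r,a) = {q, r, s}; δ(s,a) = {p, r, s}.
Union: {p, q, r, s}.
After a: {p, q, r, s}.
δ(p,a) = {p}; δ(q,a) = {p, q, r}; δ(r,a) = {q, r, s}; δ(s,a) = {p, r, s}.
Union: {p, q, r, s}.
After a: {p, q, r, s}.
δ(p,b) = {p, r, s}; δ(q,b) = {r, s}; δ(r,b) = {p, q}; δ(s,b) = {p, s}.
Union: {p, q, r, s}.
After b: {p, q, r, s}.

{p, q, r, s}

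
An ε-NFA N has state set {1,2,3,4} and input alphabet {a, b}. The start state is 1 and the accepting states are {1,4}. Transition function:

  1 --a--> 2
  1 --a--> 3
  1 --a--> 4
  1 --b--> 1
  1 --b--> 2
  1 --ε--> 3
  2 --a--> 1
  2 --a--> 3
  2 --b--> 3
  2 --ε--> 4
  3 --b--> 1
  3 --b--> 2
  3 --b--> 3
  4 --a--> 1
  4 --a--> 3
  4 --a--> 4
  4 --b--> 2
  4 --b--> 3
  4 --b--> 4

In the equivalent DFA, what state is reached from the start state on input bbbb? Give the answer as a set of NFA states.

Start: {1,3}.
δ(1,b) = {1,2}; δ(3,b) = {1,2,3}.
Union: {1,2,3}.
ε-closure gives {1,2,3,4}.
After b: {1,2,3,4}.
δ(1,b) = {1,2}; δ(2,b) = {3}; δ(3,b) = {1,2,3}; δ(4,b) = {2,3,4}.
Union: {1,2,3,4}.
After b: {1,2,3,4}.
δ(1,b) = {1,2}; δ(2,b) = {3}; δ(3,b) = {1,2,3}; δ(4,b) = {2,3,4}.
Union: {1,2,3,4}.
After b: {1,2,3,4}.
δ(1,b) = {1,2}; δ(2,b) = {3}; δ(3,b) = {1,2,3}; δ(4,b) = {2,3,4}.
Union: {1,2,3,4}.
After b: {1,2,3,4}.

{1,2,3,4}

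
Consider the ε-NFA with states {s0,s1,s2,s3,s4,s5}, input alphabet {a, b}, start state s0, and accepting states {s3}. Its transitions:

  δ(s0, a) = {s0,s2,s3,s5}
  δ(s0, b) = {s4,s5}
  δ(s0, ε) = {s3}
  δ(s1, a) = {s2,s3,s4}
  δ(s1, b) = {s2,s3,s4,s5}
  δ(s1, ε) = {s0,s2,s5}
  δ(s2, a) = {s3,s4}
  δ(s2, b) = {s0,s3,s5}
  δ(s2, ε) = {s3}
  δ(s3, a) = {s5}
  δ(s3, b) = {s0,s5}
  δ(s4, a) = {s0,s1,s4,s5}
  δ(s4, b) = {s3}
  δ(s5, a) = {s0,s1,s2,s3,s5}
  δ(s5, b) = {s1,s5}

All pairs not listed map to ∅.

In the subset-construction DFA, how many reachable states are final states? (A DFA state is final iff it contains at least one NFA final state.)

Start state of the DFA: {s0,s3} (ε-closure of the NFA start).
{s0,s3} --a--> {s0,s2,s3,s5}  [new]
{s0,s3} --b--> {s0,s3,s4,s5}  [new]
{s0,s2,s3,s5} --a--> {s0,s1,s2,s3,s4,s5}  [new]
{s0,s2,s3,s5} --b--> {s0,s1,s2,s3,s4,s5}  [seen]
{s0,s3,s4,s5} --a--> {s0,s1,s2,s3,s4,s5}  [seen]
{s0,s3,s4,s5} --b--> {s0,s1,s2,s3,s4,s5}  [seen]
{s0,s1,s2,s3,s4,s5} --a--> {s0,s1,s2,s3,s4,s5}  [seen]
{s0,s1,s2,s3,s4,s5} --b--> {s0,s1,s2,s3,s4,s5}  [seen]
Reachable DFA states: {s0,s3}, {s0,s2,s3,s5}, {s0,s3,s4,s5}, {s0,s1,s2,s3,s4,s5}.
Accepting DFA states (contain an NFA accepting state): {s0,s3}, {s0,s2,s3,s5}, {s0,s3,s4,s5}, {s0,s1,s2,s3,s4,s5}.

4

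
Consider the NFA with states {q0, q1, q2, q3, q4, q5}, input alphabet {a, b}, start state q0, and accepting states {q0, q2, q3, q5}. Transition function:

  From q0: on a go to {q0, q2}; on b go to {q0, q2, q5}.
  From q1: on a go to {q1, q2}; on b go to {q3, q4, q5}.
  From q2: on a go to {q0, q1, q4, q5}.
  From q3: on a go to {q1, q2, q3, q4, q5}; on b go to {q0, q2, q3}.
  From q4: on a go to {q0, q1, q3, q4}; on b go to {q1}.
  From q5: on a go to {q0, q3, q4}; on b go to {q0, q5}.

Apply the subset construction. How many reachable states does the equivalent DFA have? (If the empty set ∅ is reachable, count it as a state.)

5

Start state of the DFA: {q0}.
{q0} --a--> {q0, q2}  [new]
{q0} --b--> {q0, q2, q5}  [new]
{q0, q2} --a--> {q0, q1, q2, q4, q5}  [new]
{q0, q2} --b--> {q0, q2, q5}  [seen]
{q0, q2, q5} --a--> {q0, q1, q2, q3, q4, q5}  [new]
{q0, q2, q5} --b--> {q0, q2, q5}  [seen]
{q0, q1, q2, q4, q5} --a--> {q0, q1, q2, q3, q4, q5}  [seen]
{q0, q1, q2, q4, q5} --b--> {q0, q1, q2, q3, q4, q5}  [seen]
{q0, q1, q2, q3, q4, q5} --a--> {q0, q1, q2, q3, q4, q5}  [seen]
{q0, q1, q2, q3, q4, q5} --b--> {q0, q1, q2, q3, q4, q5}  [seen]
Reachable DFA states: {q0}, {q0, q2}, {q0, q2, q5}, {q0, q1, q2, q4, q5}, {q0, q1, q2, q3, q4, q5}.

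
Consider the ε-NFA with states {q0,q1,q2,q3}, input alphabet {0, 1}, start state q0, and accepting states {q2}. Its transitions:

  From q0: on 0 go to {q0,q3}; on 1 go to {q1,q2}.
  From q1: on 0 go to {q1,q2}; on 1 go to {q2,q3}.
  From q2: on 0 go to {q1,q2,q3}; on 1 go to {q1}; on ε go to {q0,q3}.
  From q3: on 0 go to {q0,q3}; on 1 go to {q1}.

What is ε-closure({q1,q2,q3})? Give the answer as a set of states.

Begin with {q1,q2,q3}.
q2 →ε {q0,q3}; add q0.
ε-closure = {q0,q1,q2,q3}.

{q0,q1,q2,q3}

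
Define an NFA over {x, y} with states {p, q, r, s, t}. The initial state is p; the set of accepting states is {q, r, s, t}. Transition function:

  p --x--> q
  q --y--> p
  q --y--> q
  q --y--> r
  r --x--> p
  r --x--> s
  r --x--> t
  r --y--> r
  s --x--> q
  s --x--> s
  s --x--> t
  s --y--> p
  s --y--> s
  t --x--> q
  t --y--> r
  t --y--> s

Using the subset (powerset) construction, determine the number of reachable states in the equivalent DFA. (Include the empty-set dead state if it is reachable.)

7

Start state of the DFA: {p}.
{p} --x--> {q}  [new]
{p} --y--> ∅  [new]
{q} --x--> ∅  [seen]
{q} --y--> {p, q, r}  [new]
∅ --x--> ∅  [seen]
∅ --y--> ∅  [seen]
{p, q, r} --x--> {p, q, s, t}  [new]
{p, q, r} --y--> {p, q, r}  [seen]
{p, q, s, t} --x--> {q, s, t}  [new]
{p, q, s, t} --y--> {p, q, r, s}  [new]
{q, s, t} --x--> {q, s, t}  [seen]
{q, s, t} --y--> {p, q, r, s}  [seen]
{p, q, r, s} --x--> {p, q, s, t}  [seen]
{p, q, r, s} --y--> {p, q, r, s}  [seen]
Reachable DFA states: {p}, {q}, ∅, {p, q, r}, {p, q, s, t}, {q, s, t}, {p, q, r, s}.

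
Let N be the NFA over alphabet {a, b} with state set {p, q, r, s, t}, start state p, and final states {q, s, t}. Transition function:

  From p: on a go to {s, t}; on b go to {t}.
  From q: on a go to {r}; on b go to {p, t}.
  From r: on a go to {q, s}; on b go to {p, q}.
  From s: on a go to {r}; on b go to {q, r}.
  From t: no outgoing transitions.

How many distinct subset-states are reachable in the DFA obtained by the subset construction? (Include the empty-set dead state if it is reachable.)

Start state of the DFA: {p}.
{p} --a--> {s, t}  [new]
{p} --b--> {t}  [new]
{s, t} --a--> {r}  [new]
{s, t} --b--> {q, r}  [new]
{t} --a--> ∅  [new]
{t} --b--> ∅  [seen]
{r} --a--> {q, s}  [new]
{r} --b--> {p, q}  [new]
{q, r} --a--> {q, r, s}  [new]
{q, r} --b--> {p, q, t}  [new]
∅ --a--> ∅  [seen]
∅ --b--> ∅  [seen]
{q, s} --a--> {r}  [seen]
{q, s} --b--> {p, q, r, t}  [new]
{p, q} --a--> {r, s, t}  [new]
{p, q} --b--> {p, t}  [new]
{q, r, s} --a--> {q, r, s}  [seen]
{q, r, s} --b--> {p, q, r, t}  [seen]
{p, q, t} --a--> {r, s, t}  [seen]
{p, q, t} --b--> {p, t}  [seen]
{p, q, r, t} --a--> {q, r, s, t}  [new]
{p, q, r, t} --b--> {p, q, t}  [seen]
{r, s, t} --a--> {q, r, s}  [seen]
{r, s, t} --b--> {p, q, r}  [new]
{p, t} --a--> {s, t}  [seen]
{p, t} --b--> {t}  [seen]
{q, r, s, t} --a--> {q, r, s}  [seen]
{q, r, s, t} --b--> {p, q, r, t}  [seen]
{p, q, r} --a--> {q, r, s, t}  [seen]
{p, q, r} --b--> {p, q, t}  [seen]
Reachable DFA states: {p}, {s, t}, {t}, {r}, {q, r}, ∅, {q, s}, {p, q}, {q, r, s}, {p, q, t}, {p, q, r, t}, {r, s, t}, {p, t}, {q, r, s, t}, {p, q, r}.

15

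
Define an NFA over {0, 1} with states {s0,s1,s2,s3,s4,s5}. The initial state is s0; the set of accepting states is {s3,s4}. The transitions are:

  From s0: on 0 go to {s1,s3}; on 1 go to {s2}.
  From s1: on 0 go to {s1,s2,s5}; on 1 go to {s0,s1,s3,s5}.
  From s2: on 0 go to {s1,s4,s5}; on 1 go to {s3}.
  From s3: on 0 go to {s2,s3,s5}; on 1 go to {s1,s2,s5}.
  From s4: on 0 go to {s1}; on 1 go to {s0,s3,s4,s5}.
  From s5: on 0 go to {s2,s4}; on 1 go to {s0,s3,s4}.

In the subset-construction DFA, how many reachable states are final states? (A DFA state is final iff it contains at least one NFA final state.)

10

Start state of the DFA: {s0}.
{s0} --0--> {s1,s3}  [new]
{s0} --1--> {s2}  [new]
{s1,s3} --0--> {s1,s2,s3,s5}  [new]
{s1,s3} --1--> {s0,s1,s2,s3,s5}  [new]
{s2} --0--> {s1,s4,s5}  [new]
{s2} --1--> {s3}  [new]
{s1,s2,s3,s5} --0--> {s1,s2,s3,s4,s5}  [new]
{s1,s2,s3,s5} --1--> {s0,s1,s2,s3,s4,s5}  [new]
{s0,s1,s2,s3,s5} --0--> {s1,s2,s3,s4,s5}  [seen]
{s0,s1,s2,s3,s5} --1--> {s0,s1,s2,s3,s4,s5}  [seen]
{s1,s4,s5} --0--> {s1,s2,s4,s5}  [new]
{s1,s4,s5} --1--> {s0,s1,s3,s4,s5}  [new]
{s3} --0--> {s2,s3,s5}  [new]
{s3} --1--> {s1,s2,s5}  [new]
{s1,s2,s3,s4,s5} --0--> {s1,s2,s3,s4,s5}  [seen]
{s1,s2,s3,s4,s5} --1--> {s0,s1,s2,s3,s4,s5}  [seen]
{s0,s1,s2,s3,s4,s5} --0--> {s1,s2,s3,s4,s5}  [seen]
{s0,s1,s2,s3,s4,s5} --1--> {s0,s1,s2,s3,s4,s5}  [seen]
{s1,s2,s4,s5} --0--> {s1,s2,s4,s5}  [seen]
{s1,s2,s4,s5} --1--> {s0,s1,s3,s4,s5}  [seen]
{s0,s1,s3,s4,s5} --0--> {s1,s2,s3,s4,s5}  [seen]
{s0,s1,s3,s4,s5} --1--> {s0,s1,s2,s3,s4,s5}  [seen]
{s2,s3,s5} --0--> {s1,s2,s3,s4,s5}  [seen]
{s2,s3,s5} --1--> {s0,s1,s2,s3,s4,s5}  [seen]
{s1,s2,s5} --0--> {s1,s2,s4,s5}  [seen]
{s1,s2,s5} --1--> {s0,s1,s3,s4,s5}  [seen]
Reachable DFA states: {s0}, {s1,s3}, {s2}, {s1,s2,s3,s5}, {s0,s1,s2,s3,s5}, {s1,s4,s5}, {s3}, {s1,s2,s3,s4,s5}, {s0,s1,s2,s3,s4,s5}, {s1,s2,s4,s5}, {s0,s1,s3,s4,s5}, {s2,s3,s5}, {s1,s2,s5}.
Accepting DFA states (contain an NFA accepting state): {s1,s3}, {s1,s2,s3,s5}, {s0,s1,s2,s3,s5}, {s1,s4,s5}, {s3}, {s1,s2,s3,s4,s5}, {s0,s1,s2,s3,s4,s5}, {s1,s2,s4,s5}, {s0,s1,s3,s4,s5}, {s2,s3,s5}.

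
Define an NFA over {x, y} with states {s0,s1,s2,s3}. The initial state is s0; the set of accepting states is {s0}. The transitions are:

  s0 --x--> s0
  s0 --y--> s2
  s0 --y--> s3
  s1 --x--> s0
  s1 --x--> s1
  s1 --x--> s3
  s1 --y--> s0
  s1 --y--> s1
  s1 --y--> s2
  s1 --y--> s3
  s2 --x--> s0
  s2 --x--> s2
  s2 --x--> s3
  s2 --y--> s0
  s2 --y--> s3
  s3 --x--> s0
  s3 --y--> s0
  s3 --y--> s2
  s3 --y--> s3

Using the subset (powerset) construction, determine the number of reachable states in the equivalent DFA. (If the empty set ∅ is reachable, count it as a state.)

Start state of the DFA: {s0}.
{s0} --x--> {s0}  [seen]
{s0} --y--> {s2,s3}  [new]
{s2,s3} --x--> {s0,s2,s3}  [new]
{s2,s3} --y--> {s0,s2,s3}  [seen]
{s0,s2,s3} --x--> {s0,s2,s3}  [seen]
{s0,s2,s3} --y--> {s0,s2,s3}  [seen]
Reachable DFA states: {s0}, {s2,s3}, {s0,s2,s3}.

3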